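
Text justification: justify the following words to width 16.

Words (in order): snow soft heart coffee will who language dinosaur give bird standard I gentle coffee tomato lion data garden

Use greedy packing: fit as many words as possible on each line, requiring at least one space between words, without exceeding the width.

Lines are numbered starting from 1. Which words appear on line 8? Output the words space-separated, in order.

Answer: garden

Derivation:
Line 1: ['snow', 'soft', 'heart'] (min_width=15, slack=1)
Line 2: ['coffee', 'will', 'who'] (min_width=15, slack=1)
Line 3: ['language'] (min_width=8, slack=8)
Line 4: ['dinosaur', 'give'] (min_width=13, slack=3)
Line 5: ['bird', 'standard', 'I'] (min_width=15, slack=1)
Line 6: ['gentle', 'coffee'] (min_width=13, slack=3)
Line 7: ['tomato', 'lion', 'data'] (min_width=16, slack=0)
Line 8: ['garden'] (min_width=6, slack=10)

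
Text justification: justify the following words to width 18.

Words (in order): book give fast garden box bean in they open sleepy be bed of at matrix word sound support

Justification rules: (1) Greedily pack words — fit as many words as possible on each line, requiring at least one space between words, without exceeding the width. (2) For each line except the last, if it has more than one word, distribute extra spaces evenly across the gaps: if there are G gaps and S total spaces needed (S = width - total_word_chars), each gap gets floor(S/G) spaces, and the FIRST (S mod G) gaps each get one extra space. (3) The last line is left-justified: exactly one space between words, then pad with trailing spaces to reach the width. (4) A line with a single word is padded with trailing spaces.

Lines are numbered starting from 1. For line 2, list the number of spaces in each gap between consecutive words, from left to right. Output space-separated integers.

Line 1: ['book', 'give', 'fast'] (min_width=14, slack=4)
Line 2: ['garden', 'box', 'bean', 'in'] (min_width=18, slack=0)
Line 3: ['they', 'open', 'sleepy'] (min_width=16, slack=2)
Line 4: ['be', 'bed', 'of', 'at'] (min_width=12, slack=6)
Line 5: ['matrix', 'word', 'sound'] (min_width=17, slack=1)
Line 6: ['support'] (min_width=7, slack=11)

Answer: 1 1 1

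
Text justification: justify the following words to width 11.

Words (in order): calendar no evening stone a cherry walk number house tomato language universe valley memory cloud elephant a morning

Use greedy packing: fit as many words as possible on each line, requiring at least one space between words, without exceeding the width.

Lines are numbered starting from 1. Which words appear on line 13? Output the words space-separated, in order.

Line 1: ['calendar', 'no'] (min_width=11, slack=0)
Line 2: ['evening'] (min_width=7, slack=4)
Line 3: ['stone', 'a'] (min_width=7, slack=4)
Line 4: ['cherry', 'walk'] (min_width=11, slack=0)
Line 5: ['number'] (min_width=6, slack=5)
Line 6: ['house'] (min_width=5, slack=6)
Line 7: ['tomato'] (min_width=6, slack=5)
Line 8: ['language'] (min_width=8, slack=3)
Line 9: ['universe'] (min_width=8, slack=3)
Line 10: ['valley'] (min_width=6, slack=5)
Line 11: ['memory'] (min_width=6, slack=5)
Line 12: ['cloud'] (min_width=5, slack=6)
Line 13: ['elephant', 'a'] (min_width=10, slack=1)
Line 14: ['morning'] (min_width=7, slack=4)

Answer: elephant a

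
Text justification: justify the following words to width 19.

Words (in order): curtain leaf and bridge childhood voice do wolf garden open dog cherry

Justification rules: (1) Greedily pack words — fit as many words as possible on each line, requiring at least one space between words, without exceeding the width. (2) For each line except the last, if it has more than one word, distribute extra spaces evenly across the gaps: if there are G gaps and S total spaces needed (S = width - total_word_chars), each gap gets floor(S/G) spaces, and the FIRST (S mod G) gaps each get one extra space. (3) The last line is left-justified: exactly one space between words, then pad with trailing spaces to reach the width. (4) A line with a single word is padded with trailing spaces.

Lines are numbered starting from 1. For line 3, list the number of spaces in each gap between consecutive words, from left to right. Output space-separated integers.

Answer: 4 4

Derivation:
Line 1: ['curtain', 'leaf', 'and'] (min_width=16, slack=3)
Line 2: ['bridge', 'childhood'] (min_width=16, slack=3)
Line 3: ['voice', 'do', 'wolf'] (min_width=13, slack=6)
Line 4: ['garden', 'open', 'dog'] (min_width=15, slack=4)
Line 5: ['cherry'] (min_width=6, slack=13)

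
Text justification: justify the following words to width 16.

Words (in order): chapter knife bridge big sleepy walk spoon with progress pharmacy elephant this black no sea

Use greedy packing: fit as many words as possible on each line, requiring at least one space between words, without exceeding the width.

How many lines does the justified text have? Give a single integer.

Answer: 8

Derivation:
Line 1: ['chapter', 'knife'] (min_width=13, slack=3)
Line 2: ['bridge', 'big'] (min_width=10, slack=6)
Line 3: ['sleepy', 'walk'] (min_width=11, slack=5)
Line 4: ['spoon', 'with'] (min_width=10, slack=6)
Line 5: ['progress'] (min_width=8, slack=8)
Line 6: ['pharmacy'] (min_width=8, slack=8)
Line 7: ['elephant', 'this'] (min_width=13, slack=3)
Line 8: ['black', 'no', 'sea'] (min_width=12, slack=4)
Total lines: 8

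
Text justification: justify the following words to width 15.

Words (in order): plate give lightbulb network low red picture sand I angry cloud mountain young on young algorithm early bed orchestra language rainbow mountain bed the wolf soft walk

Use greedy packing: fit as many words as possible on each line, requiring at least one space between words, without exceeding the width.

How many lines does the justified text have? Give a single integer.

Answer: 14

Derivation:
Line 1: ['plate', 'give'] (min_width=10, slack=5)
Line 2: ['lightbulb'] (min_width=9, slack=6)
Line 3: ['network', 'low', 'red'] (min_width=15, slack=0)
Line 4: ['picture', 'sand', 'I'] (min_width=14, slack=1)
Line 5: ['angry', 'cloud'] (min_width=11, slack=4)
Line 6: ['mountain', 'young'] (min_width=14, slack=1)
Line 7: ['on', 'young'] (min_width=8, slack=7)
Line 8: ['algorithm', 'early'] (min_width=15, slack=0)
Line 9: ['bed', 'orchestra'] (min_width=13, slack=2)
Line 10: ['language'] (min_width=8, slack=7)
Line 11: ['rainbow'] (min_width=7, slack=8)
Line 12: ['mountain', 'bed'] (min_width=12, slack=3)
Line 13: ['the', 'wolf', 'soft'] (min_width=13, slack=2)
Line 14: ['walk'] (min_width=4, slack=11)
Total lines: 14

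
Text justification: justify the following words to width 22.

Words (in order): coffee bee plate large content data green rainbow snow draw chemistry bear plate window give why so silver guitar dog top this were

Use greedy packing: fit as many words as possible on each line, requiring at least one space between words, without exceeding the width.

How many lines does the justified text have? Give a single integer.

Answer: 7

Derivation:
Line 1: ['coffee', 'bee', 'plate', 'large'] (min_width=22, slack=0)
Line 2: ['content', 'data', 'green'] (min_width=18, slack=4)
Line 3: ['rainbow', 'snow', 'draw'] (min_width=17, slack=5)
Line 4: ['chemistry', 'bear', 'plate'] (min_width=20, slack=2)
Line 5: ['window', 'give', 'why', 'so'] (min_width=18, slack=4)
Line 6: ['silver', 'guitar', 'dog', 'top'] (min_width=21, slack=1)
Line 7: ['this', 'were'] (min_width=9, slack=13)
Total lines: 7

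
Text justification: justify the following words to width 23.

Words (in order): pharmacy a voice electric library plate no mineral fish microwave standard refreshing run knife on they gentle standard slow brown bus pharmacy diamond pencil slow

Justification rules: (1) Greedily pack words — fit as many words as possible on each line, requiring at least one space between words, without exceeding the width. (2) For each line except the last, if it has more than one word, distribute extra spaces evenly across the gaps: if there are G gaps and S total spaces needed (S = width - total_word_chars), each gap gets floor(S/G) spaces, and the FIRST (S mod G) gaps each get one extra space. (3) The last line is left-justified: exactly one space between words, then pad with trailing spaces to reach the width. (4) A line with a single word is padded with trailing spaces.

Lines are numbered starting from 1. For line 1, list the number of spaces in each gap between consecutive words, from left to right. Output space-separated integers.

Answer: 5 4

Derivation:
Line 1: ['pharmacy', 'a', 'voice'] (min_width=16, slack=7)
Line 2: ['electric', 'library', 'plate'] (min_width=22, slack=1)
Line 3: ['no', 'mineral', 'fish'] (min_width=15, slack=8)
Line 4: ['microwave', 'standard'] (min_width=18, slack=5)
Line 5: ['refreshing', 'run', 'knife', 'on'] (min_width=23, slack=0)
Line 6: ['they', 'gentle', 'standard'] (min_width=20, slack=3)
Line 7: ['slow', 'brown', 'bus', 'pharmacy'] (min_width=23, slack=0)
Line 8: ['diamond', 'pencil', 'slow'] (min_width=19, slack=4)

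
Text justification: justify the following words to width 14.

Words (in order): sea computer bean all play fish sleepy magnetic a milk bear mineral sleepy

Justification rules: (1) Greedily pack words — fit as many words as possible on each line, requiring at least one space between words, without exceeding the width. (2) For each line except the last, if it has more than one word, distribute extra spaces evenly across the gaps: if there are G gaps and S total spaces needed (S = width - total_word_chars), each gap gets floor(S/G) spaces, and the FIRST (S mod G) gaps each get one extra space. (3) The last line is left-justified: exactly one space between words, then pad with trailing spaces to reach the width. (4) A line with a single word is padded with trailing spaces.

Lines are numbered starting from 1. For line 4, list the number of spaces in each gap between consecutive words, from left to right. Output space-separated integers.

Line 1: ['sea', 'computer'] (min_width=12, slack=2)
Line 2: ['bean', 'all', 'play'] (min_width=13, slack=1)
Line 3: ['fish', 'sleepy'] (min_width=11, slack=3)
Line 4: ['magnetic', 'a'] (min_width=10, slack=4)
Line 5: ['milk', 'bear'] (min_width=9, slack=5)
Line 6: ['mineral', 'sleepy'] (min_width=14, slack=0)

Answer: 5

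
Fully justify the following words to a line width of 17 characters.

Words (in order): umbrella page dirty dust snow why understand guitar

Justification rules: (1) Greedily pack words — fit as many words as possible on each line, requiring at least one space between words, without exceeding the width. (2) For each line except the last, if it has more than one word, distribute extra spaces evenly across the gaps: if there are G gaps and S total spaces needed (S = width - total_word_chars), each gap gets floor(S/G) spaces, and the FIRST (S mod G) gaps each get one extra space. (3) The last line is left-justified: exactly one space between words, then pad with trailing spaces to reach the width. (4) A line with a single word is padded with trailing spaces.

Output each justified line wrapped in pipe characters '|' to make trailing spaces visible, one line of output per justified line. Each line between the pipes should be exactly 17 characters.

Line 1: ['umbrella', 'page'] (min_width=13, slack=4)
Line 2: ['dirty', 'dust', 'snow'] (min_width=15, slack=2)
Line 3: ['why', 'understand'] (min_width=14, slack=3)
Line 4: ['guitar'] (min_width=6, slack=11)

Answer: |umbrella     page|
|dirty  dust  snow|
|why    understand|
|guitar           |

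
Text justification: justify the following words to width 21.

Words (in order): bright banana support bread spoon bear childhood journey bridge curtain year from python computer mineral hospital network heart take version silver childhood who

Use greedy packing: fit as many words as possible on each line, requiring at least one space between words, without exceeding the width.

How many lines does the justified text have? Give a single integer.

Answer: 9

Derivation:
Line 1: ['bright', 'banana', 'support'] (min_width=21, slack=0)
Line 2: ['bread', 'spoon', 'bear'] (min_width=16, slack=5)
Line 3: ['childhood', 'journey'] (min_width=17, slack=4)
Line 4: ['bridge', 'curtain', 'year'] (min_width=19, slack=2)
Line 5: ['from', 'python', 'computer'] (min_width=20, slack=1)
Line 6: ['mineral', 'hospital'] (min_width=16, slack=5)
Line 7: ['network', 'heart', 'take'] (min_width=18, slack=3)
Line 8: ['version', 'silver'] (min_width=14, slack=7)
Line 9: ['childhood', 'who'] (min_width=13, slack=8)
Total lines: 9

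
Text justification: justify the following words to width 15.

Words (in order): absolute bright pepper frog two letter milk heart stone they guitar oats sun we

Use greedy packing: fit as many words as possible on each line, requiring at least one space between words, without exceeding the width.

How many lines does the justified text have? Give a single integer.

Line 1: ['absolute', 'bright'] (min_width=15, slack=0)
Line 2: ['pepper', 'frog', 'two'] (min_width=15, slack=0)
Line 3: ['letter', 'milk'] (min_width=11, slack=4)
Line 4: ['heart', 'stone'] (min_width=11, slack=4)
Line 5: ['they', 'guitar'] (min_width=11, slack=4)
Line 6: ['oats', 'sun', 'we'] (min_width=11, slack=4)
Total lines: 6

Answer: 6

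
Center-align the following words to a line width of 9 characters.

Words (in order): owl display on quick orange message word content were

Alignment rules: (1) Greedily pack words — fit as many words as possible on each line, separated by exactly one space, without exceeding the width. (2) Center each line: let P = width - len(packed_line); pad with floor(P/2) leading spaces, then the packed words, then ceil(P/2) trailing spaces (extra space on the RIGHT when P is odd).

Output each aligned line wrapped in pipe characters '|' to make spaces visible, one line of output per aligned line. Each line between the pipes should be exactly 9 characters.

Line 1: ['owl'] (min_width=3, slack=6)
Line 2: ['display'] (min_width=7, slack=2)
Line 3: ['on', 'quick'] (min_width=8, slack=1)
Line 4: ['orange'] (min_width=6, slack=3)
Line 5: ['message'] (min_width=7, slack=2)
Line 6: ['word'] (min_width=4, slack=5)
Line 7: ['content'] (min_width=7, slack=2)
Line 8: ['were'] (min_width=4, slack=5)

Answer: |   owl   |
| display |
|on quick |
| orange  |
| message |
|  word   |
| content |
|  were   |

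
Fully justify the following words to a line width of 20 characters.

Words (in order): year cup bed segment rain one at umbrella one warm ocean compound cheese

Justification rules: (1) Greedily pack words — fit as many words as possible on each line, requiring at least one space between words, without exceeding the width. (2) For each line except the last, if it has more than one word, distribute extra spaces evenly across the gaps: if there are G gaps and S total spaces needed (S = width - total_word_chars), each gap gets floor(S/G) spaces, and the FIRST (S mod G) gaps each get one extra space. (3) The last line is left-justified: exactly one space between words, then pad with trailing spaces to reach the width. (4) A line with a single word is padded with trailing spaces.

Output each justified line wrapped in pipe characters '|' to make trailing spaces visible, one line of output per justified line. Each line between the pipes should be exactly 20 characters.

Line 1: ['year', 'cup', 'bed', 'segment'] (min_width=20, slack=0)
Line 2: ['rain', 'one', 'at', 'umbrella'] (min_width=20, slack=0)
Line 3: ['one', 'warm', 'ocean'] (min_width=14, slack=6)
Line 4: ['compound', 'cheese'] (min_width=15, slack=5)

Answer: |year cup bed segment|
|rain one at umbrella|
|one    warm    ocean|
|compound cheese     |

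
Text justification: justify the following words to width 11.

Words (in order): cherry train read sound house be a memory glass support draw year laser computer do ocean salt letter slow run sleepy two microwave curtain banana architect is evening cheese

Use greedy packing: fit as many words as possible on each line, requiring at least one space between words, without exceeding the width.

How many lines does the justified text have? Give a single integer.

Answer: 19

Derivation:
Line 1: ['cherry'] (min_width=6, slack=5)
Line 2: ['train', 'read'] (min_width=10, slack=1)
Line 3: ['sound', 'house'] (min_width=11, slack=0)
Line 4: ['be', 'a', 'memory'] (min_width=11, slack=0)
Line 5: ['glass'] (min_width=5, slack=6)
Line 6: ['support'] (min_width=7, slack=4)
Line 7: ['draw', 'year'] (min_width=9, slack=2)
Line 8: ['laser'] (min_width=5, slack=6)
Line 9: ['computer', 'do'] (min_width=11, slack=0)
Line 10: ['ocean', 'salt'] (min_width=10, slack=1)
Line 11: ['letter', 'slow'] (min_width=11, slack=0)
Line 12: ['run', 'sleepy'] (min_width=10, slack=1)
Line 13: ['two'] (min_width=3, slack=8)
Line 14: ['microwave'] (min_width=9, slack=2)
Line 15: ['curtain'] (min_width=7, slack=4)
Line 16: ['banana'] (min_width=6, slack=5)
Line 17: ['architect'] (min_width=9, slack=2)
Line 18: ['is', 'evening'] (min_width=10, slack=1)
Line 19: ['cheese'] (min_width=6, slack=5)
Total lines: 19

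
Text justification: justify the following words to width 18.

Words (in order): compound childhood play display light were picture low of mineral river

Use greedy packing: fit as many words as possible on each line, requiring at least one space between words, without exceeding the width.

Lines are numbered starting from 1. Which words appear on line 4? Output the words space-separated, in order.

Line 1: ['compound', 'childhood'] (min_width=18, slack=0)
Line 2: ['play', 'display', 'light'] (min_width=18, slack=0)
Line 3: ['were', 'picture', 'low'] (min_width=16, slack=2)
Line 4: ['of', 'mineral', 'river'] (min_width=16, slack=2)

Answer: of mineral river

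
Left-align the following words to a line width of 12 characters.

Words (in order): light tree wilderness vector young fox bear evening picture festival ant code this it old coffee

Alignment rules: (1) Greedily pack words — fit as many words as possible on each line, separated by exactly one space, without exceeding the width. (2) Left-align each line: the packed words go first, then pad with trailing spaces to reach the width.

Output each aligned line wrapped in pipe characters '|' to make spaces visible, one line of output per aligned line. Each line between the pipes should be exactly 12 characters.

Line 1: ['light', 'tree'] (min_width=10, slack=2)
Line 2: ['wilderness'] (min_width=10, slack=2)
Line 3: ['vector', 'young'] (min_width=12, slack=0)
Line 4: ['fox', 'bear'] (min_width=8, slack=4)
Line 5: ['evening'] (min_width=7, slack=5)
Line 6: ['picture'] (min_width=7, slack=5)
Line 7: ['festival', 'ant'] (min_width=12, slack=0)
Line 8: ['code', 'this', 'it'] (min_width=12, slack=0)
Line 9: ['old', 'coffee'] (min_width=10, slack=2)

Answer: |light tree  |
|wilderness  |
|vector young|
|fox bear    |
|evening     |
|picture     |
|festival ant|
|code this it|
|old coffee  |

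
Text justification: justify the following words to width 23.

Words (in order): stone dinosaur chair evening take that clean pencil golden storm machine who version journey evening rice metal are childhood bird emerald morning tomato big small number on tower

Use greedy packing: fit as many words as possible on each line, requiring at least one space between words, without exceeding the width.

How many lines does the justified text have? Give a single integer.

Line 1: ['stone', 'dinosaur', 'chair'] (min_width=20, slack=3)
Line 2: ['evening', 'take', 'that', 'clean'] (min_width=23, slack=0)
Line 3: ['pencil', 'golden', 'storm'] (min_width=19, slack=4)
Line 4: ['machine', 'who', 'version'] (min_width=19, slack=4)
Line 5: ['journey', 'evening', 'rice'] (min_width=20, slack=3)
Line 6: ['metal', 'are', 'childhood'] (min_width=19, slack=4)
Line 7: ['bird', 'emerald', 'morning'] (min_width=20, slack=3)
Line 8: ['tomato', 'big', 'small', 'number'] (min_width=23, slack=0)
Line 9: ['on', 'tower'] (min_width=8, slack=15)
Total lines: 9

Answer: 9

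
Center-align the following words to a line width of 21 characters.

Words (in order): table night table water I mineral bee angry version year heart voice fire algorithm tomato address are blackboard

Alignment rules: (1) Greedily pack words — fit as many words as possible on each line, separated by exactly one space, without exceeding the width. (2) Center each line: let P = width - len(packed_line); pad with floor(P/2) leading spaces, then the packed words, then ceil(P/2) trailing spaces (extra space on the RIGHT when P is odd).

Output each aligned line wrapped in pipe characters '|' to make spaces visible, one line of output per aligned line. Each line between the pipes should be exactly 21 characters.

Answer: |  table night table  |
| water I mineral bee |
| angry version year  |
|  heart voice fire   |
|  algorithm tomato   |
|     address are     |
|     blackboard      |

Derivation:
Line 1: ['table', 'night', 'table'] (min_width=17, slack=4)
Line 2: ['water', 'I', 'mineral', 'bee'] (min_width=19, slack=2)
Line 3: ['angry', 'version', 'year'] (min_width=18, slack=3)
Line 4: ['heart', 'voice', 'fire'] (min_width=16, slack=5)
Line 5: ['algorithm', 'tomato'] (min_width=16, slack=5)
Line 6: ['address', 'are'] (min_width=11, slack=10)
Line 7: ['blackboard'] (min_width=10, slack=11)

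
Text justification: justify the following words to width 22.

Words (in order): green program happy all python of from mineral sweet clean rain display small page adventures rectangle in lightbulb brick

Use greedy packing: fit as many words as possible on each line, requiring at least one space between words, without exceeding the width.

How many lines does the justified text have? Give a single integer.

Answer: 7

Derivation:
Line 1: ['green', 'program', 'happy'] (min_width=19, slack=3)
Line 2: ['all', 'python', 'of', 'from'] (min_width=18, slack=4)
Line 3: ['mineral', 'sweet', 'clean'] (min_width=19, slack=3)
Line 4: ['rain', 'display', 'small'] (min_width=18, slack=4)
Line 5: ['page', 'adventures'] (min_width=15, slack=7)
Line 6: ['rectangle', 'in', 'lightbulb'] (min_width=22, slack=0)
Line 7: ['brick'] (min_width=5, slack=17)
Total lines: 7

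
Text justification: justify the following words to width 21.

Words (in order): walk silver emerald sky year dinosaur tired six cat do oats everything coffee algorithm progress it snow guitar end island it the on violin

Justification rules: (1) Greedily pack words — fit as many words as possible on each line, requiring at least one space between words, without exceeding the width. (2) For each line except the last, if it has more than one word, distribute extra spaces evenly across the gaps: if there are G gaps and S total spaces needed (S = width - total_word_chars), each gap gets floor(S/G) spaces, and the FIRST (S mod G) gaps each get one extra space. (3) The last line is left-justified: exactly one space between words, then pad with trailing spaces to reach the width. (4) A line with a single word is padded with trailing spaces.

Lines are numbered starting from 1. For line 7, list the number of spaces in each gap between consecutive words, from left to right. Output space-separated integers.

Line 1: ['walk', 'silver', 'emerald'] (min_width=19, slack=2)
Line 2: ['sky', 'year', 'dinosaur'] (min_width=17, slack=4)
Line 3: ['tired', 'six', 'cat', 'do', 'oats'] (min_width=21, slack=0)
Line 4: ['everything', 'coffee'] (min_width=17, slack=4)
Line 5: ['algorithm', 'progress', 'it'] (min_width=21, slack=0)
Line 6: ['snow', 'guitar', 'end'] (min_width=15, slack=6)
Line 7: ['island', 'it', 'the', 'on'] (min_width=16, slack=5)
Line 8: ['violin'] (min_width=6, slack=15)

Answer: 3 3 2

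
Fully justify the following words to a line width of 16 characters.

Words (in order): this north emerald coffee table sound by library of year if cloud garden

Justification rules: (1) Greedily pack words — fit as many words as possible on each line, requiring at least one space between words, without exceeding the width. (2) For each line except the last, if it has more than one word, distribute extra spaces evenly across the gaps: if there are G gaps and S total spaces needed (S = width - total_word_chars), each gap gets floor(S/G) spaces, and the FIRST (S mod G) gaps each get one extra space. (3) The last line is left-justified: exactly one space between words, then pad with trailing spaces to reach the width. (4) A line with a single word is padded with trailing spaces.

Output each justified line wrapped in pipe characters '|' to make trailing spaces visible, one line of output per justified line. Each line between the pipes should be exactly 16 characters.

Line 1: ['this', 'north'] (min_width=10, slack=6)
Line 2: ['emerald', 'coffee'] (min_width=14, slack=2)
Line 3: ['table', 'sound', 'by'] (min_width=14, slack=2)
Line 4: ['library', 'of', 'year'] (min_width=15, slack=1)
Line 5: ['if', 'cloud', 'garden'] (min_width=15, slack=1)

Answer: |this       north|
|emerald   coffee|
|table  sound  by|
|library  of year|
|if cloud garden |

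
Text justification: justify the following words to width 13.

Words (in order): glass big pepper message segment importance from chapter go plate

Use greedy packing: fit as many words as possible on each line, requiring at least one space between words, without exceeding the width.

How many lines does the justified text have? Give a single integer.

Answer: 7

Derivation:
Line 1: ['glass', 'big'] (min_width=9, slack=4)
Line 2: ['pepper'] (min_width=6, slack=7)
Line 3: ['message'] (min_width=7, slack=6)
Line 4: ['segment'] (min_width=7, slack=6)
Line 5: ['importance'] (min_width=10, slack=3)
Line 6: ['from', 'chapter'] (min_width=12, slack=1)
Line 7: ['go', 'plate'] (min_width=8, slack=5)
Total lines: 7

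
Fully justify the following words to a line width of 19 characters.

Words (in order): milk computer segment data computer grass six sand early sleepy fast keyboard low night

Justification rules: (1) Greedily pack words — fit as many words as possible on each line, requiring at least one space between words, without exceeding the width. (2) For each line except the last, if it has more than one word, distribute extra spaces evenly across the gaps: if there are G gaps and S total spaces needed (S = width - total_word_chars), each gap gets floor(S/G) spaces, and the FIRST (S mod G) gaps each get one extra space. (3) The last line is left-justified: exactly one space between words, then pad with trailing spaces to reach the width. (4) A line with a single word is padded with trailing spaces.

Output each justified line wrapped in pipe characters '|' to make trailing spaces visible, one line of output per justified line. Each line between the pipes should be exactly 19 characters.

Answer: |milk       computer|
|segment        data|
|computer  grass six|
|sand  early  sleepy|
|fast  keyboard  low|
|night              |

Derivation:
Line 1: ['milk', 'computer'] (min_width=13, slack=6)
Line 2: ['segment', 'data'] (min_width=12, slack=7)
Line 3: ['computer', 'grass', 'six'] (min_width=18, slack=1)
Line 4: ['sand', 'early', 'sleepy'] (min_width=17, slack=2)
Line 5: ['fast', 'keyboard', 'low'] (min_width=17, slack=2)
Line 6: ['night'] (min_width=5, slack=14)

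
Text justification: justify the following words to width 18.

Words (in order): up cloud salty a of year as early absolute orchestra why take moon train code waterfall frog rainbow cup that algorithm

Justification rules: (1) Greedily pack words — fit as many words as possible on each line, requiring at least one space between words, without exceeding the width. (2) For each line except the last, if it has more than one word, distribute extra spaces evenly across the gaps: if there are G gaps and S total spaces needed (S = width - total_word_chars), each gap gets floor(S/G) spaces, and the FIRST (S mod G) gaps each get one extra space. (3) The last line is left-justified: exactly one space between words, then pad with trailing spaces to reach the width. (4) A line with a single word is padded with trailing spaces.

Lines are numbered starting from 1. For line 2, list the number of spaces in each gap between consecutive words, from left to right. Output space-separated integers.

Answer: 2 2 1

Derivation:
Line 1: ['up', 'cloud', 'salty', 'a'] (min_width=16, slack=2)
Line 2: ['of', 'year', 'as', 'early'] (min_width=16, slack=2)
Line 3: ['absolute', 'orchestra'] (min_width=18, slack=0)
Line 4: ['why', 'take', 'moon'] (min_width=13, slack=5)
Line 5: ['train', 'code'] (min_width=10, slack=8)
Line 6: ['waterfall', 'frog'] (min_width=14, slack=4)
Line 7: ['rainbow', 'cup', 'that'] (min_width=16, slack=2)
Line 8: ['algorithm'] (min_width=9, slack=9)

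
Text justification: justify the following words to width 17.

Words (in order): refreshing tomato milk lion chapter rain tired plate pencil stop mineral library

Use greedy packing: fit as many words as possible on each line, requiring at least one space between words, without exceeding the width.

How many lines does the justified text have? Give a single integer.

Answer: 5

Derivation:
Line 1: ['refreshing', 'tomato'] (min_width=17, slack=0)
Line 2: ['milk', 'lion', 'chapter'] (min_width=17, slack=0)
Line 3: ['rain', 'tired', 'plate'] (min_width=16, slack=1)
Line 4: ['pencil', 'stop'] (min_width=11, slack=6)
Line 5: ['mineral', 'library'] (min_width=15, slack=2)
Total lines: 5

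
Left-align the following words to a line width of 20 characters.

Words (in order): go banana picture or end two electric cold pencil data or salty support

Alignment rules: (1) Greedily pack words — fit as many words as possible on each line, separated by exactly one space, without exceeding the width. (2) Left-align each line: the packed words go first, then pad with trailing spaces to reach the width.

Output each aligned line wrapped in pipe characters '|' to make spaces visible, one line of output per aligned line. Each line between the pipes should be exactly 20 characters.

Line 1: ['go', 'banana', 'picture', 'or'] (min_width=20, slack=0)
Line 2: ['end', 'two', 'electric'] (min_width=16, slack=4)
Line 3: ['cold', 'pencil', 'data', 'or'] (min_width=19, slack=1)
Line 4: ['salty', 'support'] (min_width=13, slack=7)

Answer: |go banana picture or|
|end two electric    |
|cold pencil data or |
|salty support       |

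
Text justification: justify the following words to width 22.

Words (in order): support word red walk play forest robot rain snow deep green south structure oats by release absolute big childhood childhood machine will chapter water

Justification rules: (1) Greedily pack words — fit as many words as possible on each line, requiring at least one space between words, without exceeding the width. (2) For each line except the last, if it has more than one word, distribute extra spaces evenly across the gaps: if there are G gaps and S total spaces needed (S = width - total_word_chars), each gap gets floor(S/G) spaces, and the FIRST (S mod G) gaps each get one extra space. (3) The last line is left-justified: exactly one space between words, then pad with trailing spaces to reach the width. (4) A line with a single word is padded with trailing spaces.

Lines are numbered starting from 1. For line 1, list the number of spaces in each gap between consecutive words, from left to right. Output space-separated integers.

Line 1: ['support', 'word', 'red', 'walk'] (min_width=21, slack=1)
Line 2: ['play', 'forest', 'robot', 'rain'] (min_width=22, slack=0)
Line 3: ['snow', 'deep', 'green', 'south'] (min_width=21, slack=1)
Line 4: ['structure', 'oats', 'by'] (min_width=17, slack=5)
Line 5: ['release', 'absolute', 'big'] (min_width=20, slack=2)
Line 6: ['childhood', 'childhood'] (min_width=19, slack=3)
Line 7: ['machine', 'will', 'chapter'] (min_width=20, slack=2)
Line 8: ['water'] (min_width=5, slack=17)

Answer: 2 1 1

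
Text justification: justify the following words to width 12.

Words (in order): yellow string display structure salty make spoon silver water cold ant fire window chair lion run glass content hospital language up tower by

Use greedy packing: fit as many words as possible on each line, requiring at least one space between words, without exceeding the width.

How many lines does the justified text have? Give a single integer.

Line 1: ['yellow'] (min_width=6, slack=6)
Line 2: ['string'] (min_width=6, slack=6)
Line 3: ['display'] (min_width=7, slack=5)
Line 4: ['structure'] (min_width=9, slack=3)
Line 5: ['salty', 'make'] (min_width=10, slack=2)
Line 6: ['spoon', 'silver'] (min_width=12, slack=0)
Line 7: ['water', 'cold'] (min_width=10, slack=2)
Line 8: ['ant', 'fire'] (min_width=8, slack=4)
Line 9: ['window', 'chair'] (min_width=12, slack=0)
Line 10: ['lion', 'run'] (min_width=8, slack=4)
Line 11: ['glass'] (min_width=5, slack=7)
Line 12: ['content'] (min_width=7, slack=5)
Line 13: ['hospital'] (min_width=8, slack=4)
Line 14: ['language', 'up'] (min_width=11, slack=1)
Line 15: ['tower', 'by'] (min_width=8, slack=4)
Total lines: 15

Answer: 15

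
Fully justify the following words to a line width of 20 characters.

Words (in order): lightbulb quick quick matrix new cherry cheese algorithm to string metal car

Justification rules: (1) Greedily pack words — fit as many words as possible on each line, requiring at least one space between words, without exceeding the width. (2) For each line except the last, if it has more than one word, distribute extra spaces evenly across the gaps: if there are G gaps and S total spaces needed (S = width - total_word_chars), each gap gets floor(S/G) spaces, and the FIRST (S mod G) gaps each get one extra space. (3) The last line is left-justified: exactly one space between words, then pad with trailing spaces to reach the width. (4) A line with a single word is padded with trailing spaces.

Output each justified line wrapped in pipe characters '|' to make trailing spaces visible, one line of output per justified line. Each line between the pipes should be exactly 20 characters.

Line 1: ['lightbulb', 'quick'] (min_width=15, slack=5)
Line 2: ['quick', 'matrix', 'new'] (min_width=16, slack=4)
Line 3: ['cherry', 'cheese'] (min_width=13, slack=7)
Line 4: ['algorithm', 'to', 'string'] (min_width=19, slack=1)
Line 5: ['metal', 'car'] (min_width=9, slack=11)

Answer: |lightbulb      quick|
|quick   matrix   new|
|cherry        cheese|
|algorithm  to string|
|metal car           |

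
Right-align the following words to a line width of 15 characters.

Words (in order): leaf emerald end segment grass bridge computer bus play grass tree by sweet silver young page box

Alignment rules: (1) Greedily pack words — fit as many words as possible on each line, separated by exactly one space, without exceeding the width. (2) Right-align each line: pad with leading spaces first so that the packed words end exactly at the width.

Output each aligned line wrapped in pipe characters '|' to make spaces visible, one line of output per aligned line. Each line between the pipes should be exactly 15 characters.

Answer: |   leaf emerald|
|    end segment|
|   grass bridge|
|   computer bus|
|play grass tree|
|by sweet silver|
| young page box|

Derivation:
Line 1: ['leaf', 'emerald'] (min_width=12, slack=3)
Line 2: ['end', 'segment'] (min_width=11, slack=4)
Line 3: ['grass', 'bridge'] (min_width=12, slack=3)
Line 4: ['computer', 'bus'] (min_width=12, slack=3)
Line 5: ['play', 'grass', 'tree'] (min_width=15, slack=0)
Line 6: ['by', 'sweet', 'silver'] (min_width=15, slack=0)
Line 7: ['young', 'page', 'box'] (min_width=14, slack=1)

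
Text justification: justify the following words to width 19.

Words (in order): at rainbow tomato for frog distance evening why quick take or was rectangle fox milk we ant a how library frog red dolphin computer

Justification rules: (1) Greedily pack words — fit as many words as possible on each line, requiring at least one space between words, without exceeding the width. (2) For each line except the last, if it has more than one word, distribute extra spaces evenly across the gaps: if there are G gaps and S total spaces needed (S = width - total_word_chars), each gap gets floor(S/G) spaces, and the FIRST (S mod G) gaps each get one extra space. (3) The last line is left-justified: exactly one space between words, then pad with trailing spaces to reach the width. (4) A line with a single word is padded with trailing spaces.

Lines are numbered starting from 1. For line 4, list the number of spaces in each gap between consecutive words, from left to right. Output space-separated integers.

Answer: 5 5

Derivation:
Line 1: ['at', 'rainbow', 'tomato'] (min_width=17, slack=2)
Line 2: ['for', 'frog', 'distance'] (min_width=17, slack=2)
Line 3: ['evening', 'why', 'quick'] (min_width=17, slack=2)
Line 4: ['take', 'or', 'was'] (min_width=11, slack=8)
Line 5: ['rectangle', 'fox', 'milk'] (min_width=18, slack=1)
Line 6: ['we', 'ant', 'a', 'how'] (min_width=12, slack=7)
Line 7: ['library', 'frog', 'red'] (min_width=16, slack=3)
Line 8: ['dolphin', 'computer'] (min_width=16, slack=3)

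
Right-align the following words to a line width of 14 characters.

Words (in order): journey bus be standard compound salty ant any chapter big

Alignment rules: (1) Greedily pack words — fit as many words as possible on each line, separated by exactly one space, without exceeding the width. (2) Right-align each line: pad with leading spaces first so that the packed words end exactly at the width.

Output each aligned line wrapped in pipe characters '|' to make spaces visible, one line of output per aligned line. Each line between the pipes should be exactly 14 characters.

Answer: |journey bus be|
|      standard|
|compound salty|
|       ant any|
|   chapter big|

Derivation:
Line 1: ['journey', 'bus', 'be'] (min_width=14, slack=0)
Line 2: ['standard'] (min_width=8, slack=6)
Line 3: ['compound', 'salty'] (min_width=14, slack=0)
Line 4: ['ant', 'any'] (min_width=7, slack=7)
Line 5: ['chapter', 'big'] (min_width=11, slack=3)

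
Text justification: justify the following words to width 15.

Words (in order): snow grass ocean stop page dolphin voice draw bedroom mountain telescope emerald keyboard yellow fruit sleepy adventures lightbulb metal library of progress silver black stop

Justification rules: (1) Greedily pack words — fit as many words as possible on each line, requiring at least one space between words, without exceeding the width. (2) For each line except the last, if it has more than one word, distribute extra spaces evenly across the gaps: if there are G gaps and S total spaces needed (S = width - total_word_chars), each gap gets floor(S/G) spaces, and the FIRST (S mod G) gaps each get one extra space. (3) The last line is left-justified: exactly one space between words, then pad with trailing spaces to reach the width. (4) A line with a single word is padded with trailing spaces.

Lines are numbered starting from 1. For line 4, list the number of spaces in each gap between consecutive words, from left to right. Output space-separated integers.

Line 1: ['snow', 'grass'] (min_width=10, slack=5)
Line 2: ['ocean', 'stop', 'page'] (min_width=15, slack=0)
Line 3: ['dolphin', 'voice'] (min_width=13, slack=2)
Line 4: ['draw', 'bedroom'] (min_width=12, slack=3)
Line 5: ['mountain'] (min_width=8, slack=7)
Line 6: ['telescope'] (min_width=9, slack=6)
Line 7: ['emerald'] (min_width=7, slack=8)
Line 8: ['keyboard', 'yellow'] (min_width=15, slack=0)
Line 9: ['fruit', 'sleepy'] (min_width=12, slack=3)
Line 10: ['adventures'] (min_width=10, slack=5)
Line 11: ['lightbulb', 'metal'] (min_width=15, slack=0)
Line 12: ['library', 'of'] (min_width=10, slack=5)
Line 13: ['progress', 'silver'] (min_width=15, slack=0)
Line 14: ['black', 'stop'] (min_width=10, slack=5)

Answer: 4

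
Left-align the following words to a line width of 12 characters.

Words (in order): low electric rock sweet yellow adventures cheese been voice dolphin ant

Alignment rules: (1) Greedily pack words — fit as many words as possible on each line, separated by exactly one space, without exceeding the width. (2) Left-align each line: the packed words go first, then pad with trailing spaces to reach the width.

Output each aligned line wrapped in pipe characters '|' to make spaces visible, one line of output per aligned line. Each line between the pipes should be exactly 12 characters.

Answer: |low electric|
|rock sweet  |
|yellow      |
|adventures  |
|cheese been |
|voice       |
|dolphin ant |

Derivation:
Line 1: ['low', 'electric'] (min_width=12, slack=0)
Line 2: ['rock', 'sweet'] (min_width=10, slack=2)
Line 3: ['yellow'] (min_width=6, slack=6)
Line 4: ['adventures'] (min_width=10, slack=2)
Line 5: ['cheese', 'been'] (min_width=11, slack=1)
Line 6: ['voice'] (min_width=5, slack=7)
Line 7: ['dolphin', 'ant'] (min_width=11, slack=1)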